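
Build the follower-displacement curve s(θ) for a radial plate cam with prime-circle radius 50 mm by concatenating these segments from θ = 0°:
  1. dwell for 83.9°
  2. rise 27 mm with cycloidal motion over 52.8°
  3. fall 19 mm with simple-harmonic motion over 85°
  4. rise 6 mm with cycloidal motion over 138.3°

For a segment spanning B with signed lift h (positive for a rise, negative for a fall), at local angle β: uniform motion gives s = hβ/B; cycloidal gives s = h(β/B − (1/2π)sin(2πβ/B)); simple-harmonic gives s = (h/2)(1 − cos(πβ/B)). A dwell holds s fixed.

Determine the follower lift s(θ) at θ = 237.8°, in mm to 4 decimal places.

seg 1 [0°–83.9°] dwell: s stays 0.0000
seg 2 [83.9°–136.7°] cycloidal, h=27: full span → s += 27 → s = 27.0000
seg 3 [136.7°–221.7°] simple-harmonic, h=-19: full span → s += -19 → s = 8.0000
seg 4 [221.7°–360°] cycloidal, h=6: θ=237.8° here. β=16.1, B=138.3. 6·(0.1164 − sin(2π·0.1164)/(2π)) = 0.0606 → s = 8.0606

8.0606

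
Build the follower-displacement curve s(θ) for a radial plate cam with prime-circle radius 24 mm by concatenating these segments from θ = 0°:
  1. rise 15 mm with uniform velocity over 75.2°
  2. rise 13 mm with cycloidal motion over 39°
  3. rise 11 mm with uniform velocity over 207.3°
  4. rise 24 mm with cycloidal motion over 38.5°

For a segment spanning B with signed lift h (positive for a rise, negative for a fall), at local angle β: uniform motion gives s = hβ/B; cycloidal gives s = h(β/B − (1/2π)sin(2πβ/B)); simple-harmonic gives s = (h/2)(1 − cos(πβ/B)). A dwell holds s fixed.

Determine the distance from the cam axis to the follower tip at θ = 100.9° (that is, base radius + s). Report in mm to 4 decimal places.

seg 1 [0°–75.2°] uniform, h=15: full span → s += 15 → s = 15.0000
seg 2 [75.2°–114.2°] cycloidal, h=13: θ=100.9° here. β=25.7, B=39. 13·(0.6590 − sin(2π·0.6590)/(2π)) = 10.3064 → s = 25.3064
radial distance = base radius + s = 24 + 25.3064 = 49.3064

49.3064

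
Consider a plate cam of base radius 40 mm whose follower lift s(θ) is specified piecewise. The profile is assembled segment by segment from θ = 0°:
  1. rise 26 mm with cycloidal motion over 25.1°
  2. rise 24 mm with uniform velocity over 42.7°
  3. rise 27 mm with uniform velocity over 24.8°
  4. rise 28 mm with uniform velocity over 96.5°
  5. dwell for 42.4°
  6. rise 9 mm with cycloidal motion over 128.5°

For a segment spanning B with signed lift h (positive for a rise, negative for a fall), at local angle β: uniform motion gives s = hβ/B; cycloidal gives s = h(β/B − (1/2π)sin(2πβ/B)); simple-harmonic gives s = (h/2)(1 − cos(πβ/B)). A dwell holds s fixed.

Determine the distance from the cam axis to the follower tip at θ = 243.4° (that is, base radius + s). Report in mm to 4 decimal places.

seg 1 [0°–25.1°] cycloidal, h=26: full span → s += 26 → s = 26.0000
seg 2 [25.1°–67.8°] uniform, h=24: full span → s += 24 → s = 50.0000
seg 3 [67.8°–92.6°] uniform, h=27: full span → s += 27 → s = 77.0000
seg 4 [92.6°–189.1°] uniform, h=28: full span → s += 28 → s = 105.0000
seg 5 [189.1°–231.5°] dwell: s stays 105.0000
seg 6 [231.5°–360°] cycloidal, h=9: θ=243.4° here. β=11.9, B=128.5. 9·(0.0926 − sin(2π·0.0926)/(2π)) = 0.0462 → s = 105.0462
radial distance = base radius + s = 40 + 105.0462 = 145.0462

145.0462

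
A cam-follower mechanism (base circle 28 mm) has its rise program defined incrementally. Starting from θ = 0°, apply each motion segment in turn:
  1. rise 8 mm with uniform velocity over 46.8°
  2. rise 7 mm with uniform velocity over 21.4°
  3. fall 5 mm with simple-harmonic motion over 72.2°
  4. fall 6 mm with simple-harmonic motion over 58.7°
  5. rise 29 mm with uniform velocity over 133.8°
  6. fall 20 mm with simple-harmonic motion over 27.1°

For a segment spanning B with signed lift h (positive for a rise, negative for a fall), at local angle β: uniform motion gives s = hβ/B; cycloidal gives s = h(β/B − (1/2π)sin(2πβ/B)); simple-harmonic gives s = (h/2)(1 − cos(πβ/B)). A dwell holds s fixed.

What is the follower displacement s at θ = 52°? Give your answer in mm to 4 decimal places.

seg 1 [0°–46.8°] uniform, h=8: full span → s += 8 → s = 8.0000
seg 2 [46.8°–68.2°] uniform, h=7: θ=52° here. β=5.2, B=21.4. 7·5.2/21.4 = 1.7009 → s = 9.7009

9.7009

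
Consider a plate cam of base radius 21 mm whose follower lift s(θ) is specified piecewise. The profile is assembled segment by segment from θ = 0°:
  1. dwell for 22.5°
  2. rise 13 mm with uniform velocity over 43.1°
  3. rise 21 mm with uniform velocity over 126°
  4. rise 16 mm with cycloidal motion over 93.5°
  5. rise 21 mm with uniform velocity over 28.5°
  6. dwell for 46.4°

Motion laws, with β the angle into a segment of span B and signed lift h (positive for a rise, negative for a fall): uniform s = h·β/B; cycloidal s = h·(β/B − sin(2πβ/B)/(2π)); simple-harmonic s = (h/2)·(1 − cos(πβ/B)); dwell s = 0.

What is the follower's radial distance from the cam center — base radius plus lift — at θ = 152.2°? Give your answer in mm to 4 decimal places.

seg 1 [0°–22.5°] dwell: s stays 0.0000
seg 2 [22.5°–65.6°] uniform, h=13: full span → s += 13 → s = 13.0000
seg 3 [65.6°–191.6°] uniform, h=21: θ=152.2° here. β=86.6, B=126. 21·86.6/126 = 14.4333 → s = 27.4333
radial distance = base radius + s = 21 + 27.4333 = 48.4333

48.4333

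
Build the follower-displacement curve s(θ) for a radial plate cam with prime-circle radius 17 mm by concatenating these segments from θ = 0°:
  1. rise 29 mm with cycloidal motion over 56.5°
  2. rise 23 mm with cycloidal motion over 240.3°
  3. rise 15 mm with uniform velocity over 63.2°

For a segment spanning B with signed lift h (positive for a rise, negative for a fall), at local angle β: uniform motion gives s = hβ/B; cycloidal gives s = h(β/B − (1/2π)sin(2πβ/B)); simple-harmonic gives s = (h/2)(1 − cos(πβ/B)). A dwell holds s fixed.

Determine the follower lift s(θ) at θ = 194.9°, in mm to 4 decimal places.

seg 1 [0°–56.5°] cycloidal, h=29: full span → s += 29 → s = 29.0000
seg 2 [56.5°–296.8°] cycloidal, h=23: θ=194.9° here. β=138.4, B=240.3. 23·(0.5759 − sin(2π·0.5759)/(2π)) = 14.9280 → s = 43.9280

43.9280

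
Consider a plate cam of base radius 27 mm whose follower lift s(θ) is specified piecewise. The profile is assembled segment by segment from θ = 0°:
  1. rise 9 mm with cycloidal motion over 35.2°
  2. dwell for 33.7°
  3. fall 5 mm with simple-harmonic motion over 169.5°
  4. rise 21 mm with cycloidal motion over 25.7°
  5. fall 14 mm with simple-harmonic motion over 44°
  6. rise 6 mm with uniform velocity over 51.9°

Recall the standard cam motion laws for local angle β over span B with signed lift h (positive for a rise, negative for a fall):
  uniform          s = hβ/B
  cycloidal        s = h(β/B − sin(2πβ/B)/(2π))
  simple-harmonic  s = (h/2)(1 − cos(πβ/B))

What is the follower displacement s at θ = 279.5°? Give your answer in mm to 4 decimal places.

seg 1 [0°–35.2°] cycloidal, h=9: full span → s += 9 → s = 9.0000
seg 2 [35.2°–68.9°] dwell: s stays 9.0000
seg 3 [68.9°–238.4°] simple-harmonic, h=-5: full span → s += -5 → s = 4.0000
seg 4 [238.4°–264.1°] cycloidal, h=21: full span → s += 21 → s = 25.0000
seg 5 [264.1°–308.1°] simple-harmonic, h=-14: θ=279.5° here. β=15.4, B=44. -14/2·(1 − cos(π·0.3500)) = -3.8221 → s = 21.1779

21.1779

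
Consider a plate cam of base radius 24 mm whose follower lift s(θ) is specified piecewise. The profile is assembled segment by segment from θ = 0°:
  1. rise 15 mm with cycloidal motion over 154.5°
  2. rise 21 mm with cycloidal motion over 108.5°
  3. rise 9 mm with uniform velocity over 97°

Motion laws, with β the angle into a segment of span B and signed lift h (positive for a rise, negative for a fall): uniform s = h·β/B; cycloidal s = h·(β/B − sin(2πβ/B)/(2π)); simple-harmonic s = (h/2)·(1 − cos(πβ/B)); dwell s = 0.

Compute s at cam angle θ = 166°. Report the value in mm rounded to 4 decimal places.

seg 1 [0°–154.5°] cycloidal, h=15: full span → s += 15 → s = 15.0000
seg 2 [154.5°–263°] cycloidal, h=21: θ=166° here. β=11.5, B=108.5. 21·(0.1060 − sin(2π·0.1060)/(2π)) = 0.1609 → s = 15.1609

15.1609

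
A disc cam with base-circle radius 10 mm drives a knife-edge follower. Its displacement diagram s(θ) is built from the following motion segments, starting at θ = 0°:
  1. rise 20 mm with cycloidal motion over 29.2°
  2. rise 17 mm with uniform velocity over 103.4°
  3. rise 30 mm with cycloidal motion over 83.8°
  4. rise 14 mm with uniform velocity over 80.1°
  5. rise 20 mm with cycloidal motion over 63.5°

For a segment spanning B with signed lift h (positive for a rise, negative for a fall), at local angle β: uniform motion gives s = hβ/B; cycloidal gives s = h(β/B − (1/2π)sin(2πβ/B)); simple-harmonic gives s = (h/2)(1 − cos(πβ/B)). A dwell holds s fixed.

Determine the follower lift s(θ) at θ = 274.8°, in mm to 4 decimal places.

seg 1 [0°–29.2°] cycloidal, h=20: full span → s += 20 → s = 20.0000
seg 2 [29.2°–132.6°] uniform, h=17: full span → s += 17 → s = 37.0000
seg 3 [132.6°–216.4°] cycloidal, h=30: full span → s += 30 → s = 67.0000
seg 4 [216.4°–296.5°] uniform, h=14: θ=274.8° here. β=58.4, B=80.1. 14·58.4/80.1 = 10.2072 → s = 77.2072

77.2072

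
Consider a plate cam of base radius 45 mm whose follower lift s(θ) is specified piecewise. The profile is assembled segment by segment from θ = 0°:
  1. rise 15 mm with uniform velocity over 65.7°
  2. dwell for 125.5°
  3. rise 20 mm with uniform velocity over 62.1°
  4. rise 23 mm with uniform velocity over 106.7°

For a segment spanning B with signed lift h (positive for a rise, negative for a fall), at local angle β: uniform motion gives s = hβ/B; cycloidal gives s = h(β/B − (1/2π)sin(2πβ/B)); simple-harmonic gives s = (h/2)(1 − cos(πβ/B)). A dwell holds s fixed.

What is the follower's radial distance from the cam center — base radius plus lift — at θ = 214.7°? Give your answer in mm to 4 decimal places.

seg 1 [0°–65.7°] uniform, h=15: full span → s += 15 → s = 15.0000
seg 2 [65.7°–191.2°] dwell: s stays 15.0000
seg 3 [191.2°–253.3°] uniform, h=20: θ=214.7° here. β=23.5, B=62.1. 20·23.5/62.1 = 7.5684 → s = 22.5684
radial distance = base radius + s = 45 + 22.5684 = 67.5684

67.5684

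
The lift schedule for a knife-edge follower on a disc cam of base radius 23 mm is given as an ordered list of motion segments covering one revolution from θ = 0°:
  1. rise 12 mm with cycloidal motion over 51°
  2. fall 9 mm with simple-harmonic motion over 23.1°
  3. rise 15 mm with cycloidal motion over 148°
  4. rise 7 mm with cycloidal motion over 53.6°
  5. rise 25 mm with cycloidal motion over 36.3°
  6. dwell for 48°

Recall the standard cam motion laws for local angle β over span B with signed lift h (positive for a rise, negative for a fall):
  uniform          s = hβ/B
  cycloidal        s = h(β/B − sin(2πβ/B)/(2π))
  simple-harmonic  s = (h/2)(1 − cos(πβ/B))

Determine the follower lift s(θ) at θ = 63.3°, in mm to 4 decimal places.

seg 1 [0°–51°] cycloidal, h=12: full span → s += 12 → s = 12.0000
seg 2 [51°–74.1°] simple-harmonic, h=-9: θ=63.3° here. β=12.3, B=23.1. -9/2·(1 − cos(π·0.5325)) = -4.9582 → s = 7.0418

7.0418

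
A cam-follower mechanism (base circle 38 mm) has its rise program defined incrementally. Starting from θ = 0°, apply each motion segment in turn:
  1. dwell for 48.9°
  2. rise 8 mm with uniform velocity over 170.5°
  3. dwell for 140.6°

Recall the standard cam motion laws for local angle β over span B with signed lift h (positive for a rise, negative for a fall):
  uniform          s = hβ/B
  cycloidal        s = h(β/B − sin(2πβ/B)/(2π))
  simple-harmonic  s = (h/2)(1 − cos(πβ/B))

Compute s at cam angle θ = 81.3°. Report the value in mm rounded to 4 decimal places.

seg 1 [0°–48.9°] dwell: s stays 0.0000
seg 2 [48.9°–219.4°] uniform, h=8: θ=81.3° here. β=32.4, B=170.5. 8·32.4/170.5 = 1.5202 → s = 1.5202

1.5202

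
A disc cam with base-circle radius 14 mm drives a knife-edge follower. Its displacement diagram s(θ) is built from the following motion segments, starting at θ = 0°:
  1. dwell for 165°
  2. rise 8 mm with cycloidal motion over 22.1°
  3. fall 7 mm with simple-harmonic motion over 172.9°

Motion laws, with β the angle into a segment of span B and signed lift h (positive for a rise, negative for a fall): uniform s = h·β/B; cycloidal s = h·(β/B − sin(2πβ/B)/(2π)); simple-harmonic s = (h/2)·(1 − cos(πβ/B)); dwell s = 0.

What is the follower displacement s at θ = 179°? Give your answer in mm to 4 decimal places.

seg 1 [0°–165°] dwell: s stays 0.0000
seg 2 [165°–187.1°] cycloidal, h=8: θ=179° here. β=14, B=22.1. 8·(0.6335 − sin(2π·0.6335)/(2π)) = 6.0149 → s = 6.0149

6.0149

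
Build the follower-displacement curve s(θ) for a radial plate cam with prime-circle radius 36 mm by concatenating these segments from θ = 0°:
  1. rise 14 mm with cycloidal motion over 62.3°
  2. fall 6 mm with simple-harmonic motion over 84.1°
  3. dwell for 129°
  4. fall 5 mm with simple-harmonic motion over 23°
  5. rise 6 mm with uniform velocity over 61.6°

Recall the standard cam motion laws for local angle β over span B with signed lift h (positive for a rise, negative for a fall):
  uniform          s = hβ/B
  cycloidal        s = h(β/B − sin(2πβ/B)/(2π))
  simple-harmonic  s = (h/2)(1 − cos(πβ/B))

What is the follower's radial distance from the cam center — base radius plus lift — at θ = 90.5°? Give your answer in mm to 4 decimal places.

seg 1 [0°–62.3°] cycloidal, h=14: full span → s += 14 → s = 14.0000
seg 2 [62.3°–146.4°] simple-harmonic, h=-6: θ=90.5° here. β=28.2, B=84.1. -6/2·(1 − cos(π·0.3353)) = -1.5162 → s = 12.4838
radial distance = base radius + s = 36 + 12.4838 = 48.4838

48.4838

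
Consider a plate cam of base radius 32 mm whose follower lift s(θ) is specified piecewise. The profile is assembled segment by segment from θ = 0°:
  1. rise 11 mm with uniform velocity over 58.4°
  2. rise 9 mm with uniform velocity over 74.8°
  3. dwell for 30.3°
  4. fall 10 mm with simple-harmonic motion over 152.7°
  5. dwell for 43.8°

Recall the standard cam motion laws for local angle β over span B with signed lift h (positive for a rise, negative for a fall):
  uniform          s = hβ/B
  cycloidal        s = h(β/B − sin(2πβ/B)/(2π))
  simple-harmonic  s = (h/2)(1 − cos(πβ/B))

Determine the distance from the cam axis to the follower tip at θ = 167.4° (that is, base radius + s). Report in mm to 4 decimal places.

seg 1 [0°–58.4°] uniform, h=11: full span → s += 11 → s = 11.0000
seg 2 [58.4°–133.2°] uniform, h=9: full span → s += 9 → s = 20.0000
seg 3 [133.2°–163.5°] dwell: s stays 20.0000
seg 4 [163.5°–316.2°] simple-harmonic, h=-10: θ=167.4° here. β=3.9, B=152.7. -10/2·(1 − cos(π·0.0255)) = -0.0161 → s = 19.9839
radial distance = base radius + s = 32 + 19.9839 = 51.9839

51.9839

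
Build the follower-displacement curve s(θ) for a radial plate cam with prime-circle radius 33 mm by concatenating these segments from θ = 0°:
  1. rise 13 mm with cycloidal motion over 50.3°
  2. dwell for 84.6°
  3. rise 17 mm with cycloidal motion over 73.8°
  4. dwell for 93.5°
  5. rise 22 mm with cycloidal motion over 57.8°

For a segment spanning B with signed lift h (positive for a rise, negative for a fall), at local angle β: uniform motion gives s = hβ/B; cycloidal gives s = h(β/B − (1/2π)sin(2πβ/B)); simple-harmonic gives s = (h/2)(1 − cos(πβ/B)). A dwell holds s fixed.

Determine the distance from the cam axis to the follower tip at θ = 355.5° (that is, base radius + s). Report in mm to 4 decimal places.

seg 1 [0°–50.3°] cycloidal, h=13: full span → s += 13 → s = 13.0000
seg 2 [50.3°–134.9°] dwell: s stays 13.0000
seg 3 [134.9°–208.7°] cycloidal, h=17: full span → s += 17 → s = 30.0000
seg 4 [208.7°–302.2°] dwell: s stays 30.0000
seg 5 [302.2°–360°] cycloidal, h=22: θ=355.5° here. β=53.3, B=57.8. 22·(0.9221 − sin(2π·0.9221)/(2π)) = 21.9325 → s = 51.9325
radial distance = base radius + s = 33 + 51.9325 = 84.9325

84.9325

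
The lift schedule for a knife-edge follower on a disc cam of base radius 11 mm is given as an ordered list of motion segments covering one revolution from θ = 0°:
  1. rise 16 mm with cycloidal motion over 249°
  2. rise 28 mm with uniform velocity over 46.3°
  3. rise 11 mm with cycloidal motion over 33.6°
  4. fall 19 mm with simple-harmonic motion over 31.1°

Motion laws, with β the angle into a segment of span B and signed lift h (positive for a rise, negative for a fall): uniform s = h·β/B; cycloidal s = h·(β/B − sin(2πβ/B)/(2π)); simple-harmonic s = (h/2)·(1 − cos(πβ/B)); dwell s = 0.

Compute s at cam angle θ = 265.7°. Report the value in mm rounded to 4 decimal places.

seg 1 [0°–249°] cycloidal, h=16: full span → s += 16 → s = 16.0000
seg 2 [249°–295.3°] uniform, h=28: θ=265.7° here. β=16.7, B=46.3. 28·16.7/46.3 = 10.0994 → s = 26.0994

26.0994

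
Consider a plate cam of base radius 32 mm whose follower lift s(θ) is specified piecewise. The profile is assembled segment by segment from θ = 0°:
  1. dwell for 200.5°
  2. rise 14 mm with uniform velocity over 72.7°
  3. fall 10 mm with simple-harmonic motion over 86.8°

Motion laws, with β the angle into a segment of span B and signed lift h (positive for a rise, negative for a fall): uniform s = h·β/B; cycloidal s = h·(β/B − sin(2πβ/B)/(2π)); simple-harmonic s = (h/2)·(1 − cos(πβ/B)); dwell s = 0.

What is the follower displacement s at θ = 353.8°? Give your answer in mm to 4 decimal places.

seg 1 [0°–200.5°] dwell: s stays 0.0000
seg 2 [200.5°–273.2°] uniform, h=14: full span → s += 14 → s = 14.0000
seg 3 [273.2°–360°] simple-harmonic, h=-10: θ=353.8° here. β=80.6, B=86.8. -10/2·(1 − cos(π·0.9286)) = -9.8746 → s = 4.1254

4.1254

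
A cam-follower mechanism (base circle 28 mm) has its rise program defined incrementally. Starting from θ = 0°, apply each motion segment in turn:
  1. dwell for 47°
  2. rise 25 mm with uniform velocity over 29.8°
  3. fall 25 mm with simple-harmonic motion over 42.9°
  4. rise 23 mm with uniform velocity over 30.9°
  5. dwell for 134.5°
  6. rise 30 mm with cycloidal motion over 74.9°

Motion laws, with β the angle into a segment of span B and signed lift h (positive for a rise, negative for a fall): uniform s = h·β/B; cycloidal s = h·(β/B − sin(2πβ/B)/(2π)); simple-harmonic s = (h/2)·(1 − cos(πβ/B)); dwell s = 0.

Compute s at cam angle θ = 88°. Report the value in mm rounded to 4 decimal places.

seg 1 [0°–47°] dwell: s stays 0.0000
seg 2 [47°–76.8°] uniform, h=25: full span → s += 25 → s = 25.0000
seg 3 [76.8°–119.7°] simple-harmonic, h=-25: θ=88° here. β=11.2, B=42.9. -25/2·(1 − cos(π·0.2611)) = -3.9739 → s = 21.0261

21.0261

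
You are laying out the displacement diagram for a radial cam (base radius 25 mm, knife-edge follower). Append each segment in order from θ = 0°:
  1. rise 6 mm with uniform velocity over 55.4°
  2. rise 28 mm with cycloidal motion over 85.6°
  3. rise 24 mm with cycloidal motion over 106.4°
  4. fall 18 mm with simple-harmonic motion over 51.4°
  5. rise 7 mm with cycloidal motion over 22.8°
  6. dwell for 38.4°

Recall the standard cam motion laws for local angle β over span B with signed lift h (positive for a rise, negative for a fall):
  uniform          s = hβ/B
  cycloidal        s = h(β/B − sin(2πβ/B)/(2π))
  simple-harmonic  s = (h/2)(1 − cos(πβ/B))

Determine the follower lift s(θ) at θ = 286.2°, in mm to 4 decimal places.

seg 1 [0°–55.4°] uniform, h=6: full span → s += 6 → s = 6.0000
seg 2 [55.4°–141°] cycloidal, h=28: full span → s += 28 → s = 34.0000
seg 3 [141°–247.4°] cycloidal, h=24: full span → s += 24 → s = 58.0000
seg 4 [247.4°–298.8°] simple-harmonic, h=-18: θ=286.2° here. β=38.8, B=51.4. -18/2·(1 − cos(π·0.7549)) = -15.4605 → s = 42.5395

42.5395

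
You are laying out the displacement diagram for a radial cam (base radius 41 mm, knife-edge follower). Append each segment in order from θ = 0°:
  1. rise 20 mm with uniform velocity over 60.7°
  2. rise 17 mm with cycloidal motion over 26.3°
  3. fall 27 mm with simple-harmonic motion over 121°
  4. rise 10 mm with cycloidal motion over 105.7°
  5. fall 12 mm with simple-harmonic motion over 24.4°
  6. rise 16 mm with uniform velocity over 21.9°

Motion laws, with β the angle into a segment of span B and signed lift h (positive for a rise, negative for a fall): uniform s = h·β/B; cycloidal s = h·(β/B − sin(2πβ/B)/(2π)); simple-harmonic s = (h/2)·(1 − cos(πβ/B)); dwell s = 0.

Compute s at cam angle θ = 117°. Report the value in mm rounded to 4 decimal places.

seg 1 [0°–60.7°] uniform, h=20: full span → s += 20 → s = 20.0000
seg 2 [60.7°–87°] cycloidal, h=17: full span → s += 17 → s = 37.0000
seg 3 [87°–208°] simple-harmonic, h=-27: θ=117° here. β=30, B=121. -27/2·(1 − cos(π·0.2479)) = -3.8923 → s = 33.1077

33.1077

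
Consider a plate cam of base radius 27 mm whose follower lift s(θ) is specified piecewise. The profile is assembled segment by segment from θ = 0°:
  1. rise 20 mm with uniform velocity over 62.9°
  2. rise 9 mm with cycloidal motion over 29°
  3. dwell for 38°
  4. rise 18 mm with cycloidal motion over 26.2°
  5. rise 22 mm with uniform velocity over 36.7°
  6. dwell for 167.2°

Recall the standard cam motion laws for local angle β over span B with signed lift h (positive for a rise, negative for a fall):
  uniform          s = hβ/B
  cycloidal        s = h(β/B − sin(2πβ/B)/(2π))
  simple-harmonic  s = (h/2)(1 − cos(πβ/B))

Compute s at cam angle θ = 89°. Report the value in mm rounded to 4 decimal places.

seg 1 [0°–62.9°] uniform, h=20: full span → s += 20 → s = 20.0000
seg 2 [62.9°–91.9°] cycloidal, h=9: θ=89° here. β=26.1, B=29. 9·(0.9000 − sin(2π·0.9000)/(2π)) = 8.9419 → s = 28.9419

28.9419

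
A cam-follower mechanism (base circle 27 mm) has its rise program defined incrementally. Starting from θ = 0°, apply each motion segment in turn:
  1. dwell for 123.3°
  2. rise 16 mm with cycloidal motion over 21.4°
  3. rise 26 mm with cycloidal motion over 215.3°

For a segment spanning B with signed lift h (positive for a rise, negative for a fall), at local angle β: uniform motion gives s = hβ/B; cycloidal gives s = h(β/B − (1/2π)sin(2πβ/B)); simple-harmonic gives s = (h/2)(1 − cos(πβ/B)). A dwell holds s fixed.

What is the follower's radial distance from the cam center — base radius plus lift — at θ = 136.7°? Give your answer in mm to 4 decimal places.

seg 1 [0°–123.3°] dwell: s stays 0.0000
seg 2 [123.3°–144.7°] cycloidal, h=16: θ=136.7° here. β=13.4, B=21.4. 16·(0.6262 − sin(2π·0.6262)/(2π)) = 11.8325 → s = 11.8325
radial distance = base radius + s = 27 + 11.8325 = 38.8325

38.8325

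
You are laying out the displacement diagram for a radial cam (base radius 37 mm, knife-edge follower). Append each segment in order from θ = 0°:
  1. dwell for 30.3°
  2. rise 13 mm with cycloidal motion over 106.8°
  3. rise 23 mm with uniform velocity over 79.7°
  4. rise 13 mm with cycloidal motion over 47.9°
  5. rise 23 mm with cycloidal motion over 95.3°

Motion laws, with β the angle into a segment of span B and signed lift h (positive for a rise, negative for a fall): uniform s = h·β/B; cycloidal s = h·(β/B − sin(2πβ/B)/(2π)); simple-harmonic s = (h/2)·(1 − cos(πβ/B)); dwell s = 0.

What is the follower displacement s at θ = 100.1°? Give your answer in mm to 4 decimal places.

seg 1 [0°–30.3°] dwell: s stays 0.0000
seg 2 [30.3°–137.1°] cycloidal, h=13: θ=100.1° here. β=69.8, B=106.8. 13·(0.6536 − sin(2π·0.6536)/(2π)) = 10.1969 → s = 10.1969

10.1969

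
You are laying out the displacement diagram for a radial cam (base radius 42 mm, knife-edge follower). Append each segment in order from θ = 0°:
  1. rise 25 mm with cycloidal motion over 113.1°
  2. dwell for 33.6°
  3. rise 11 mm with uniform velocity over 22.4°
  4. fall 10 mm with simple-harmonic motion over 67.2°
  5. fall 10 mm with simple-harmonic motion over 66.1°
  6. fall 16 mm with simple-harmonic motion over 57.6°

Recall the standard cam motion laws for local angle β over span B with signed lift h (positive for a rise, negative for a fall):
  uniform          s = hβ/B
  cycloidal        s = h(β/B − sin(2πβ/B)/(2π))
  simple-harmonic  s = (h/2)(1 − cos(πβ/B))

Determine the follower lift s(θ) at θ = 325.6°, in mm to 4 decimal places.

seg 1 [0°–113.1°] cycloidal, h=25: full span → s += 25 → s = 25.0000
seg 2 [113.1°–146.7°] dwell: s stays 25.0000
seg 3 [146.7°–169.1°] uniform, h=11: full span → s += 11 → s = 36.0000
seg 4 [169.1°–236.3°] simple-harmonic, h=-10: full span → s += -10 → s = 26.0000
seg 5 [236.3°–302.4°] simple-harmonic, h=-10: full span → s += -10 → s = 16.0000
seg 6 [302.4°–360°] simple-harmonic, h=-16: θ=325.6° here. β=23.2, B=57.6. -16/2·(1 − cos(π·0.4028)) = -5.5944 → s = 10.4056

10.4056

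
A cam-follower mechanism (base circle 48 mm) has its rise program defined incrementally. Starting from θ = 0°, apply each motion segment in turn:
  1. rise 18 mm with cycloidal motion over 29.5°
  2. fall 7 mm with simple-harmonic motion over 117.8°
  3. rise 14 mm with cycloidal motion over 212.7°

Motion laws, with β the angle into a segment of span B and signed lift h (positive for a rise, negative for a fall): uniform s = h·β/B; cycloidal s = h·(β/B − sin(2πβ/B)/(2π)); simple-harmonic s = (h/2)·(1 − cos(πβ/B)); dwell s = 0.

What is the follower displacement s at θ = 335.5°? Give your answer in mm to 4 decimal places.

seg 1 [0°–29.5°] cycloidal, h=18: full span → s += 18 → s = 18.0000
seg 2 [29.5°–147.3°] simple-harmonic, h=-7: full span → s += -7 → s = 11.0000
seg 3 [147.3°–360°] cycloidal, h=14: θ=335.5° here. β=188.2, B=212.7. 14·(0.8848 − sin(2π·0.8848)/(2π)) = 13.8629 → s = 24.8629

24.8629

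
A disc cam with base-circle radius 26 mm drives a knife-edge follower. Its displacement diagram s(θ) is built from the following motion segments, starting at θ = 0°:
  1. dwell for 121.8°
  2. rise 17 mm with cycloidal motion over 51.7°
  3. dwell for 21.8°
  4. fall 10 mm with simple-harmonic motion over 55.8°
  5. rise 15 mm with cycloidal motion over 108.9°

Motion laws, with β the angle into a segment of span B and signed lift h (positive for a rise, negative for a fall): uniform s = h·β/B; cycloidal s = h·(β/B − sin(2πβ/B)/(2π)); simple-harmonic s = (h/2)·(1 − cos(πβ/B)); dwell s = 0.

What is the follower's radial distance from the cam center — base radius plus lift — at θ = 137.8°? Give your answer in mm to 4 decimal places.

seg 1 [0°–121.8°] dwell: s stays 0.0000
seg 2 [121.8°–173.5°] cycloidal, h=17: θ=137.8° here. β=16, B=51.7. 17·(0.3095 − sin(2π·0.3095)/(2π)) = 2.7422 → s = 2.7422
radial distance = base radius + s = 26 + 2.7422 = 28.7422

28.7422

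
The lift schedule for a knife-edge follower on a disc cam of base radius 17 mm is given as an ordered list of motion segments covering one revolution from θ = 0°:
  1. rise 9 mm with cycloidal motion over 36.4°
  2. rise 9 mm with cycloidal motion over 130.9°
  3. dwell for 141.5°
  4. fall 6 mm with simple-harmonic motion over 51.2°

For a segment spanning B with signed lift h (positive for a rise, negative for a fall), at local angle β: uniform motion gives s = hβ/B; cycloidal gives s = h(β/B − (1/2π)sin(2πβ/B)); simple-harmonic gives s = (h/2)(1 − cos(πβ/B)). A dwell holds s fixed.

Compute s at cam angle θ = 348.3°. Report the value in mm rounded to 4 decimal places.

seg 1 [0°–36.4°] cycloidal, h=9: full span → s += 9 → s = 9.0000
seg 2 [36.4°–167.3°] cycloidal, h=9: full span → s += 9 → s = 18.0000
seg 3 [167.3°–308.8°] dwell: s stays 18.0000
seg 4 [308.8°–360°] simple-harmonic, h=-6: θ=348.3° here. β=39.5, B=51.2. -6/2·(1 − cos(π·0.7715)) = -5.2596 → s = 12.7404

12.7404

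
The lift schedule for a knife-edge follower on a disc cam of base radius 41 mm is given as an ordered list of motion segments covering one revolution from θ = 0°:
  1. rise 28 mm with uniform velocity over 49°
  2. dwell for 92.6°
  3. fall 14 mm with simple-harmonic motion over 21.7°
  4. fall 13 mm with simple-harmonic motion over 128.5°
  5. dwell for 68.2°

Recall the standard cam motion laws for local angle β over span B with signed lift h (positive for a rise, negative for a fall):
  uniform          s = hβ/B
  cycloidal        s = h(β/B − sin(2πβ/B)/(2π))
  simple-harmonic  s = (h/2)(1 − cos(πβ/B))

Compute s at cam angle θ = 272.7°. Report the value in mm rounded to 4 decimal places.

seg 1 [0°–49°] uniform, h=28: full span → s += 28 → s = 28.0000
seg 2 [49°–141.6°] dwell: s stays 28.0000
seg 3 [141.6°–163.3°] simple-harmonic, h=-14: full span → s += -14 → s = 14.0000
seg 4 [163.3°–291.8°] simple-harmonic, h=-13: θ=272.7° here. β=109.4, B=128.5. -13/2·(1 − cos(π·0.8514)) = -12.3041 → s = 1.6959

1.6959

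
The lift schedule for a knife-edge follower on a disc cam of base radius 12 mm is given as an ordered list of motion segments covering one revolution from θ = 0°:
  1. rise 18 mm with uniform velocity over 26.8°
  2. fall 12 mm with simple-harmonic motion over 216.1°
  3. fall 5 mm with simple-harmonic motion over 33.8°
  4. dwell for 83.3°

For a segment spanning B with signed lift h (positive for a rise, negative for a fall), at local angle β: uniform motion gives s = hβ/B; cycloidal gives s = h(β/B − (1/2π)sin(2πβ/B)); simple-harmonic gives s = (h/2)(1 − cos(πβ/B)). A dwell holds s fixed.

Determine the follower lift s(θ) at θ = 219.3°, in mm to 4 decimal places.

seg 1 [0°–26.8°] uniform, h=18: full span → s += 18 → s = 18.0000
seg 2 [26.8°–242.9°] simple-harmonic, h=-12: θ=219.3° here. β=192.5, B=216.1. -12/2·(1 − cos(π·0.8908)) = -11.6503 → s = 6.3497

6.3497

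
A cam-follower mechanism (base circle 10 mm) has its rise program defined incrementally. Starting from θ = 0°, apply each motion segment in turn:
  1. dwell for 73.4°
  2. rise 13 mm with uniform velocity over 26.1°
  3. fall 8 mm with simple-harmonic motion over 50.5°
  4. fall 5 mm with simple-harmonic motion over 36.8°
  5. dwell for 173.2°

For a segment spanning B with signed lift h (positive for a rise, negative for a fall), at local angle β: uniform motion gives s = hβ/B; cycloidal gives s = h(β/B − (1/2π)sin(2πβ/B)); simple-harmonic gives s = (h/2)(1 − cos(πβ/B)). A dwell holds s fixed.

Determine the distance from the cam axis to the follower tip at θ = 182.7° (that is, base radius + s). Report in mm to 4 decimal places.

seg 1 [0°–73.4°] dwell: s stays 0.0000
seg 2 [73.4°–99.5°] uniform, h=13: full span → s += 13 → s = 13.0000
seg 3 [99.5°–150°] simple-harmonic, h=-8: full span → s += -8 → s = 5.0000
seg 4 [150°–186.8°] simple-harmonic, h=-5: θ=182.7° here. β=32.7, B=36.8. -5/2·(1 − cos(π·0.8886)) = -4.8484 → s = 0.1516
radial distance = base radius + s = 10 + 0.1516 = 10.1516

10.1516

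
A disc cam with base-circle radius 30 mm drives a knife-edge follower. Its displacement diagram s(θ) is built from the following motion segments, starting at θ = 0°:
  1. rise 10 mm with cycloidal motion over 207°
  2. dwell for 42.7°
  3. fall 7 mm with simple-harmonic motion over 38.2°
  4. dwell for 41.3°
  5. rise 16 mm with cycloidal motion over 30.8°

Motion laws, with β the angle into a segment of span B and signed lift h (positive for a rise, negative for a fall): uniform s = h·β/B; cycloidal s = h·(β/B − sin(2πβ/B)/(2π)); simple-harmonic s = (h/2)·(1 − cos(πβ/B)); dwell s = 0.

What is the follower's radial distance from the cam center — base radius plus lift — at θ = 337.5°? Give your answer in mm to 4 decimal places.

seg 1 [0°–207°] cycloidal, h=10: full span → s += 10 → s = 10.0000
seg 2 [207°–249.7°] dwell: s stays 10.0000
seg 3 [249.7°–287.9°] simple-harmonic, h=-7: full span → s += -7 → s = 3.0000
seg 4 [287.9°–329.2°] dwell: s stays 3.0000
seg 5 [329.2°–360°] cycloidal, h=16: θ=337.5° here. β=8.3, B=30.8. 16·(0.2695 − sin(2π·0.2695)/(2π)) = 1.7843 → s = 4.7843
radial distance = base radius + s = 30 + 4.7843 = 34.7843

34.7843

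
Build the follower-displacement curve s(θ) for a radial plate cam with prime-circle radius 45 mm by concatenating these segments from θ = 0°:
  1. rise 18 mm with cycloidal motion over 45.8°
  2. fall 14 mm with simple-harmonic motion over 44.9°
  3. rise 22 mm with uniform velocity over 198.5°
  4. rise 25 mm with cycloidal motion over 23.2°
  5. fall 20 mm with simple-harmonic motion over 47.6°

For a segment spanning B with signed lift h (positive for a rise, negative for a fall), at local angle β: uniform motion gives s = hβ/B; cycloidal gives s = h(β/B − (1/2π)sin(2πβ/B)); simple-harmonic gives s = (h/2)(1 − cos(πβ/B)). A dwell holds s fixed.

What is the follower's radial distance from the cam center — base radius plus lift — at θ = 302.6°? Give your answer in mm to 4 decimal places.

seg 1 [0°–45.8°] cycloidal, h=18: full span → s += 18 → s = 18.0000
seg 2 [45.8°–90.7°] simple-harmonic, h=-14: full span → s += -14 → s = 4.0000
seg 3 [90.7°–289.2°] uniform, h=22: full span → s += 22 → s = 26.0000
seg 4 [289.2°–312.4°] cycloidal, h=25: θ=302.6° here. β=13.4, B=23.2. 25·(0.5776 − sin(2π·0.5776)/(2π)) = 16.3034 → s = 42.3034
radial distance = base radius + s = 45 + 42.3034 = 87.3034

87.3034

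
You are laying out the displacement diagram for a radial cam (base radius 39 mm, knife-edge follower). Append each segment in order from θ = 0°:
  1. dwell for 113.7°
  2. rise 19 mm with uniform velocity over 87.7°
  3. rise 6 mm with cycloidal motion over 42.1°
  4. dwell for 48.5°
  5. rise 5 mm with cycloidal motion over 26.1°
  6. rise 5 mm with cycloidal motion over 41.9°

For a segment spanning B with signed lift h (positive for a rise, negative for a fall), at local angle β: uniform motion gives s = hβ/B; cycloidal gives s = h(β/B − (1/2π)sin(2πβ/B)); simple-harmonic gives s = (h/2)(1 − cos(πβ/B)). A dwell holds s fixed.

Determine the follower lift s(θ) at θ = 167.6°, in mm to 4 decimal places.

seg 1 [0°–113.7°] dwell: s stays 0.0000
seg 2 [113.7°–201.4°] uniform, h=19: θ=167.6° here. β=53.9, B=87.7. 19·53.9/87.7 = 11.6773 → s = 11.6773

11.6773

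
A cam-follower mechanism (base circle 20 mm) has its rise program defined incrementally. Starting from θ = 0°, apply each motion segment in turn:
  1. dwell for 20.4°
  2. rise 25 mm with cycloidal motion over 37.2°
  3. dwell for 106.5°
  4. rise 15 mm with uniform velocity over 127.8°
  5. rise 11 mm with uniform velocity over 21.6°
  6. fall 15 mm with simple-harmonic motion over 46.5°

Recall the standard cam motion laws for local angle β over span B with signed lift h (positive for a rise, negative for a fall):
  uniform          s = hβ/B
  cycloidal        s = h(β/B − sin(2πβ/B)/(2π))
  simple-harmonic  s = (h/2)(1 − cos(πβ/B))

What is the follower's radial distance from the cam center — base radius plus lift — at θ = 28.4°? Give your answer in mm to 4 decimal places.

seg 1 [0°–20.4°] dwell: s stays 0.0000
seg 2 [20.4°–57.6°] cycloidal, h=25: θ=28.4° here. β=8, B=37.2. 25·(0.2151 − sin(2π·0.2151)/(2π)) = 1.4930 → s = 1.4930
radial distance = base radius + s = 20 + 1.4930 = 21.4930

21.4930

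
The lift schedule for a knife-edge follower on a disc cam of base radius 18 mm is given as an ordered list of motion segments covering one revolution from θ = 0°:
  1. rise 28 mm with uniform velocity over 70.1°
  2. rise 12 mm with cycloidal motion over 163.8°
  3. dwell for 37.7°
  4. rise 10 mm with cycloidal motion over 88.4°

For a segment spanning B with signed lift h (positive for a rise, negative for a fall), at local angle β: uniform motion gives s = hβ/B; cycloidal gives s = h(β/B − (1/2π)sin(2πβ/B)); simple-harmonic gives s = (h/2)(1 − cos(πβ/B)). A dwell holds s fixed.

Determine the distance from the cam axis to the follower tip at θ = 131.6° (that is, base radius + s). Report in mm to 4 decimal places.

seg 1 [0°–70.1°] uniform, h=28: full span → s += 28 → s = 28.0000
seg 2 [70.1°–233.9°] cycloidal, h=12: θ=131.6° here. β=61.5, B=163.8. 12·(0.3755 − sin(2π·0.3755)/(2π)) = 3.1589 → s = 31.1589
radial distance = base radius + s = 18 + 31.1589 = 49.1589

49.1589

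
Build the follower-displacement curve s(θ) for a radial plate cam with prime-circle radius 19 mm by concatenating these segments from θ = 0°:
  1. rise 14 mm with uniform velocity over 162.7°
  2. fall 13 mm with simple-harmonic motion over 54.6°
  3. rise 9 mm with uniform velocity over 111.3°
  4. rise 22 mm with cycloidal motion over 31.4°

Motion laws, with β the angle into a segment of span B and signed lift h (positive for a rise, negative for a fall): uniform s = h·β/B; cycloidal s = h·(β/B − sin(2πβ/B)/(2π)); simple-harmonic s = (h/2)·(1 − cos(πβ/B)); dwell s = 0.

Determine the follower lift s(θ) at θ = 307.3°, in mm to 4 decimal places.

seg 1 [0°–162.7°] uniform, h=14: full span → s += 14 → s = 14.0000
seg 2 [162.7°–217.3°] simple-harmonic, h=-13: full span → s += -13 → s = 1.0000
seg 3 [217.3°–328.6°] uniform, h=9: θ=307.3° here. β=90, B=111.3. 9·90/111.3 = 7.2776 → s = 8.2776

8.2776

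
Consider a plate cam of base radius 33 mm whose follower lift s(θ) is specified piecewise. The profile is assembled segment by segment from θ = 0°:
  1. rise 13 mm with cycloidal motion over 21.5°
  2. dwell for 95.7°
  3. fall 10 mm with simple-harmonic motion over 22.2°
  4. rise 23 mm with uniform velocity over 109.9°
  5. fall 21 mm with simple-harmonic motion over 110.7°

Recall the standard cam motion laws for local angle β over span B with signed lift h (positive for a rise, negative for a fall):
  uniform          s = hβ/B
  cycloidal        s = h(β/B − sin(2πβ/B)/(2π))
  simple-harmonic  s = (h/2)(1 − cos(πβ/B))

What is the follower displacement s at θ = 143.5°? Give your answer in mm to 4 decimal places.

seg 1 [0°–21.5°] cycloidal, h=13: full span → s += 13 → s = 13.0000
seg 2 [21.5°–117.2°] dwell: s stays 13.0000
seg 3 [117.2°–139.4°] simple-harmonic, h=-10: full span → s += -10 → s = 3.0000
seg 4 [139.4°–249.3°] uniform, h=23: θ=143.5° here. β=4.1, B=109.9. 23·4.1/109.9 = 0.8581 → s = 3.8581

3.8581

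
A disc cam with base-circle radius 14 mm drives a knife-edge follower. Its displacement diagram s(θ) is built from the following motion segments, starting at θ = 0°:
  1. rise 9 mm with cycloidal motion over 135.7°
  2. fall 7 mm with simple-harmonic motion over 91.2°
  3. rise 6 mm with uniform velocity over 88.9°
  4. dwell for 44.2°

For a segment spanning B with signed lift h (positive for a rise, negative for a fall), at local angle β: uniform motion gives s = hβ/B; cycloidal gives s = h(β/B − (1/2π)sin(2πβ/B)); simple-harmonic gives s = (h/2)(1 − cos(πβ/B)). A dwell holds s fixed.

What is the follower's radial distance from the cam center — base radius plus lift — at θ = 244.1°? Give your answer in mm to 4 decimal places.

seg 1 [0°–135.7°] cycloidal, h=9: full span → s += 9 → s = 9.0000
seg 2 [135.7°–226.9°] simple-harmonic, h=-7: full span → s += -7 → s = 2.0000
seg 3 [226.9°–315.8°] uniform, h=6: θ=244.1° here. β=17.2, B=88.9. 6·17.2/88.9 = 1.1609 → s = 3.1609
radial distance = base radius + s = 14 + 3.1609 = 17.1609

17.1609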